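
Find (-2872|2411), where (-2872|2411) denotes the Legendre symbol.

(-2872|2411)
  = (1950|2411)    [-2872 ≡ 1950 mod 2411]
  = -(975|2411)    [2411 ≡ 3 mod 8 ⇒ (2|2411) = -1]
  = (2411|975)    [QR: both ≡ 3 mod 4, sign flips]
  = (461|975)    [2411 ≡ 461 mod 975]
  = (975|461)    [QR: 461 ≡ 1 mod 4, sign kept]
  = (53|461)    [975 ≡ 53 mod 461]
  = (461|53)    [QR: 53 ≡ 1 mod 4, sign kept]
  = (37|53)    [461 ≡ 37 mod 53]
  = (53|37)    [QR: 37 ≡ 1 mod 4, sign kept]
  = (16|37)    [53 ≡ 16 mod 37]
  = (1|37)    [37 ≡ 5 mod 8 ⇒ (2|37)^4 = +1]
  = 1    [(1|37) = 1]

1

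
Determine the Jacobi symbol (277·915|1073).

By multiplicativity, (277·915|1073) = (277|1073)·(915|1073).
First factor (277|1073):
(277|1073)
  = (1073|277)    [QR: 277 ≡ 1 mod 4, sign kept]
  = (242|277)    [1073 ≡ 242 mod 277]
  = -(121|277)    [277 ≡ 5 mod 8 ⇒ (2|277) = -1]
  = -(277|121)    [QR: 121 ≡ 1 mod 4, sign kept]
  = -(35|121)    [277 ≡ 35 mod 121]
  = -(121|35)    [QR: 121 ≡ 1 mod 4, sign kept]
  = -(16|35)    [121 ≡ 16 mod 35]
  = -(1|35)    [35 ≡ 3 mod 8 ⇒ (2|35)^4 = +1]
  = -1    [(1|35) = 1]
Second factor (915|1073):
(915|1073)
  = (1073|915)    [QR: 1073 ≡ 1 mod 4, sign kept]
  = (158|915)    [1073 ≡ 158 mod 915]
  = -(79|915)    [915 ≡ 3 mod 8 ⇒ (2|915) = -1]
  = (915|79)    [QR: both ≡ 3 mod 4, sign flips]
  = (46|79)    [915 ≡ 46 mod 79]
  = (23|79)    [79 ≡ 7 mod 8 ⇒ (2|79) = +1]
  = -(79|23)    [QR: both ≡ 3 mod 4, sign flips]
  = -(10|23)    [79 ≡ 10 mod 23]
  = -(5|23)    [23 ≡ 7 mod 8 ⇒ (2|23) = +1]
  = -(23|5)    [QR: 5 ≡ 1 mod 4, sign kept]
  = -(3|5)    [23 ≡ 3 mod 5]
  = -(5|3)    [QR: 5 ≡ 1 mod 4, sign kept]
  = -(2|3)    [5 ≡ 2 mod 3]
  = (1|3)    [3 ≡ 3 mod 8 ⇒ (2|3) = -1]
  = 1    [(1|3) = 1]
Product: (-1)·(1) = -1.

-1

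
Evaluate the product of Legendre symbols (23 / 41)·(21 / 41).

1

By multiplicativity, (23·21 / 41) = (23 / 41)·(21 / 41).
First factor (23 / 41):
(23 / 41)
  = (41 / 23)    [QR: 41 ≡ 1 mod 4, sign kept]
  = (18 / 23)    [41 ≡ 18 mod 23]
  = (9 / 23)    [23 ≡ 7 mod 8 ⇒ (2 / 23) = +1]
  = (23 / 9)    [QR: 9 ≡ 1 mod 4, sign kept]
  = (5 / 9)    [23 ≡ 5 mod 9]
  = (9 / 5)    [QR: 5 ≡ 1 mod 4, sign kept]
  = (4 / 5)    [9 ≡ 4 mod 5]
  = (1 / 5)    [5 ≡ 5 mod 8 ⇒ (2 / 5)^2 = +1]
  = 1    [(1 / 5) = 1]
Second factor (21 / 41):
(21 / 41)
  = (41 / 21)    [QR: 21 ≡ 1 mod 4, sign kept]
  = (20 / 21)    [41 ≡ 20 mod 21]
  = (5 / 21)    [21 ≡ 5 mod 8 ⇒ (2 / 21)^2 = +1]
  = (21 / 5)    [QR: 5 ≡ 1 mod 4, sign kept]
  = (1 / 5)    [21 ≡ 1 mod 5]
  = 1    [(1 / 5) = 1]
Product: (1)·(1) = 1.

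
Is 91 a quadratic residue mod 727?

yes

Both 91 ≡ 3 and 727 ≡ 3 (mod 4), so reciprocity gives (91/727) = -(727/91). Reduce: 727 ≡ 90 (mod 91). Now have -(90/91).
Factor out 2: 90 = 2·45. Since 91 ≡ 3 (mod 8), (2/91) = -1. Now have (45/91).
45 ≡ 1 (mod 4), so quadratic reciprocity gives (45/91) = (91/45). Reduce: 91 ≡ 1 (mod 45). Now have (1/45).
(1/45) = 1. Collecting the sign factors: 1.
The Legendre symbol is 1, so x^2 ≡ 91 (mod 727) has solution.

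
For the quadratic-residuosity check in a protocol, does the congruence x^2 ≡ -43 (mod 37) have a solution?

no

(-43|37)
  = (43|37)    [37 ≡ 1 mod 4 ⇒ (-1|37) = +1]
  = (6|37)    [43 ≡ 6 mod 37]
  = -(3|37)    [37 ≡ 5 mod 8 ⇒ (2|37) = -1]
  = -(37|3)    [QR: 37 ≡ 1 mod 4, sign kept]
  = -(1|3)    [37 ≡ 1 mod 3]
  = -1    [(1|3) = 1]
(-43|37) = -1, and 37 is prime, so -43 is not a quadratic residue mod 37.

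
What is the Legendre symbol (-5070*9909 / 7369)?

By multiplicativity, (-5070·9909 / 7369) = (-5070 / 7369)·(9909 / 7369).
First factor (-5070 / 7369):
(-5070 / 7369)
  = (5070 / 7369)    [7369 ≡ 1 mod 4 ⇒ (-1 / 7369) = +1]
  = (2535 / 7369)    [7369 ≡ 1 mod 8 ⇒ (2 / 7369) = +1]
  = (7369 / 2535)    [QR: 7369 ≡ 1 mod 4, sign kept]
  = (2299 / 2535)    [7369 ≡ 2299 mod 2535]
  = -(2535 / 2299)    [QR: both ≡ 3 mod 4, sign flips]
  = -(236 / 2299)    [2535 ≡ 236 mod 2299]
  = -(59 / 2299)    [2299 ≡ 3 mod 8 ⇒ (2 / 2299)^2 = +1]
  = (2299 / 59)    [QR: both ≡ 3 mod 4, sign flips]
  = (57 / 59)    [2299 ≡ 57 mod 59]
  = (59 / 57)    [QR: 57 ≡ 1 mod 4, sign kept]
  = (2 / 57)    [59 ≡ 2 mod 57]
  = (1 / 57)    [57 ≡ 1 mod 8 ⇒ (2 / 57) = +1]
  = 1    [(1 / 57) = 1]
Second factor (9909 / 7369):
(9909 / 7369)
  = (2540 / 7369)    [9909 ≡ 2540 mod 7369]
  = (635 / 7369)    [7369 ≡ 1 mod 8 ⇒ (2 / 7369)^2 = +1]
  = (7369 / 635)    [QR: 7369 ≡ 1 mod 4, sign kept]
  = (384 / 635)    [7369 ≡ 384 mod 635]
  = -(3 / 635)    [635 ≡ 3 mod 8 ⇒ (2 / 635)^7 = -1]
  = (635 / 3)    [QR: both ≡ 3 mod 4, sign flips]
  = (2 / 3)    [635 ≡ 2 mod 3]
  = -(1 / 3)    [3 ≡ 3 mod 8 ⇒ (2 / 3) = -1]
  = -1    [(1 / 3) = 1]
Product: (1)·(-1) = -1.

-1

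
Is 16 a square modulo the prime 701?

yes

(16/701)
  = (1/701)    [701 ≡ 5 mod 8 ⇒ (2/701)^4 = +1]
  = 1    [(1/701) = 1]
The Legendre symbol is 1, so x^2 ≡ 16 (mod 701) has solution.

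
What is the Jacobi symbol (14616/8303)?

-1

Reduce the numerator: 14616 ≡ 6313 (mod 8303), so (14616/8303) = (6313/8303).
6313 ≡ 1 (mod 4), so quadratic reciprocity gives (6313/8303) = (8303/6313). Reduce: 8303 ≡ 1990 (mod 6313). Now have (1990/6313).
Factor out 2: 1990 = 2·995. Since 6313 ≡ 1 (mod 8), (2/6313) = +1. Now have (995/6313).
6313 ≡ 1 (mod 4), so quadratic reciprocity gives (995/6313) = (6313/995). Reduce: 6313 ≡ 343 (mod 995). Now have (343/995).
Both 343 ≡ 3 and 995 ≡ 3 (mod 4), so reciprocity gives (343/995) = -(995/343). Reduce: 995 ≡ 309 (mod 343). Now have -(309/343).
309 ≡ 1 (mod 4), so quadratic reciprocity gives (309/343) = (343/309). Reduce: 343 ≡ 34 (mod 309). Now have -(34/309).
Factor out 2: 34 = 2·17. Since 309 ≡ 5 (mod 8), (2/309) = -1. Now have (17/309).
17 ≡ 1 (mod 4), so quadratic reciprocity gives (17/309) = (309/17). Reduce: 309 ≡ 3 (mod 17). Now have (3/17).
17 ≡ 1 (mod 4), so quadratic reciprocity gives (3/17) = (17/3). Reduce: 17 ≡ 2 (mod 3). Now have (2/3).
Factor out 2: 2 = 2. Since 3 ≡ 3 (mod 8), (2/3) = -1. Now have -(1/3).
(1/3) = 1. Collecting the sign factors: -1.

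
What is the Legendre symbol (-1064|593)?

-1

(-1064|593)
  = (1064|593)    [593 ≡ 1 mod 4 ⇒ (-1|593) = +1]
  = (471|593)    [1064 ≡ 471 mod 593]
  = (593|471)    [QR: 593 ≡ 1 mod 4, sign kept]
  = (122|471)    [593 ≡ 122 mod 471]
  = (61|471)    [471 ≡ 7 mod 8 ⇒ (2|471) = +1]
  = (471|61)    [QR: 61 ≡ 1 mod 4, sign kept]
  = (44|61)    [471 ≡ 44 mod 61]
  = (11|61)    [61 ≡ 5 mod 8 ⇒ (2|61)^2 = +1]
  = (61|11)    [QR: 61 ≡ 1 mod 4, sign kept]
  = (6|11)    [61 ≡ 6 mod 11]
  = -(3|11)    [11 ≡ 3 mod 8 ⇒ (2|11) = -1]
  = (11|3)    [QR: both ≡ 3 mod 4, sign flips]
  = (2|3)    [11 ≡ 2 mod 3]
  = -(1|3)    [3 ≡ 3 mod 8 ⇒ (2|3) = -1]
  = -1    [(1|3) = 1]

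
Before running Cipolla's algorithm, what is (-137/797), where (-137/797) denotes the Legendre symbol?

Pull out -1: (-137/797) = (-1/797)·(137/797). Since 797 ≡ 1 (mod 4), (-1/797) = +1. Now have (137/797).
137 ≡ 1 (mod 4), so quadratic reciprocity gives (137/797) = (797/137). Reduce: 797 ≡ 112 (mod 137). Now have (112/137).
Factor out 2: 112 = 2^4·7. Since 137 ≡ 1 (mod 8), (2/137) = +1, and (2/137)^4 = +1. Now have (7/137).
137 ≡ 1 (mod 4), so quadratic reciprocity gives (7/137) = (137/7). Reduce: 137 ≡ 4 (mod 7). Now have (4/7).
Factor out 2: 4 = 2^2. Since 7 ≡ 7 (mod 8), (2/7) = +1, and (2/7)^2 = +1. Now have (1/7).
(1/7) = 1. Collecting the sign factors: 1.

1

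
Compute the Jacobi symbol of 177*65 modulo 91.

0

By multiplicativity, (177·65|91) = (177|91)·(65|91).
First factor (177|91):
Reduce the numerator: 177 ≡ 86 (mod 91), so (177|91) = (86|91).
Factor out 2: 86 = 2·43. Since 91 ≡ 3 (mod 8), (2|91) = -1. Now have -(43|91).
Both 43 ≡ 3 and 91 ≡ 3 (mod 4), so reciprocity gives (43|91) = -(91|43). Reduce: 91 ≡ 5 (mod 43). Now have (5|43).
5 ≡ 1 (mod 4), so quadratic reciprocity gives (5|43) = (43|5). Reduce: 43 ≡ 3 (mod 5). Now have (3|5).
5 ≡ 1 (mod 4), so quadratic reciprocity gives (3|5) = (5|3). Reduce: 5 ≡ 2 (mod 3). Now have (2|3).
Factor out 2: 2 = 2. Since 3 ≡ 3 (mod 8), (2|3) = -1. Now have -(1|3).
(1|3) = 1. Collecting the sign factors: -1.
Second factor (65|91):
65 ≡ 1 (mod 4), so quadratic reciprocity gives (65|91) = (91|65). Reduce: 91 ≡ 26 (mod 65). Now have (26|65).
Factor out 2: 26 = 2·13. Since 65 ≡ 1 (mod 8), (2|65) = +1. Now have (13|65).
13 ≡ 1 (mod 4), so quadratic reciprocity gives (13|65) = (65|13). Reduce: 65 ≡ 0 (mod 13). Now have (0|13).
The numerator is now 0 with denominator 13 > 1: the symbol is 0.
Product: (-1)·(0) = 0.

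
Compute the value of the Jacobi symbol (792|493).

-1

Reduce the numerator: 792 ≡ 299 (mod 493), so (792|493) = (299|493).
493 ≡ 1 (mod 4), so quadratic reciprocity gives (299|493) = (493|299). Reduce: 493 ≡ 194 (mod 299). Now have (194|299).
Factor out 2: 194 = 2·97. Since 299 ≡ 3 (mod 8), (2|299) = -1. Now have -(97|299).
97 ≡ 1 (mod 4), so quadratic reciprocity gives (97|299) = (299|97). Reduce: 299 ≡ 8 (mod 97). Now have -(8|97).
Factor out 2: 8 = 2^3. Since 97 ≡ 1 (mod 8), (2|97) = +1, and (2|97)^3 = +1. Now have -(1|97).
(1|97) = 1. Collecting the sign factors: -1.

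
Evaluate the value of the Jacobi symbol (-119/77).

0

Pull out -1: (-119/77) = (-1/77)·(119/77). Since 77 ≡ 1 (mod 4), (-1/77) = +1. Now have (119/77).
Reduce the numerator: 119 ≡ 42 (mod 77), so (119/77) = (42/77).
Factor out 2: 42 = 2·21. Since 77 ≡ 5 (mod 8), (2/77) = -1. Now have -(21/77).
21 ≡ 1 (mod 4), so quadratic reciprocity gives (21/77) = (77/21). Reduce: 77 ≡ 14 (mod 21). Now have -(14/21).
Factor out 2: 14 = 2·7. Since 21 ≡ 5 (mod 8), (2/21) = -1. Now have (7/21).
21 ≡ 1 (mod 4), so quadratic reciprocity gives (7/21) = (21/7). Reduce: 21 ≡ 0 (mod 7). Now have (0/7).
The numerator is now 0 with denominator 7 > 1: the symbol is 0.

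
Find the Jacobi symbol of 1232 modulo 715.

0

(1232|715)
  = (517|715)    [1232 ≡ 517 mod 715]
  = (715|517)    [QR: 517 ≡ 1 mod 4, sign kept]
  = (198|517)    [715 ≡ 198 mod 517]
  = -(99|517)    [517 ≡ 5 mod 8 ⇒ (2|517) = -1]
  = -(517|99)    [QR: 517 ≡ 1 mod 4, sign kept]
  = -(22|99)    [517 ≡ 22 mod 99]
  = (11|99)    [99 ≡ 3 mod 8 ⇒ (2|99) = -1]
  = -(99|11)    [QR: both ≡ 3 mod 4, sign flips]
  = -(0|11)    [99 ≡ 0 mod 11]
  = 0    [numerator 0, gcd > 1]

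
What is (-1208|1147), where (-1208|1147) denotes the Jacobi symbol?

-1

Reduce the numerator: -1208 ≡ 1086 (mod 1147), so (-1208|1147) = (1086|1147).
Factor out 2: 1086 = 2·543. Since 1147 ≡ 3 (mod 8), (2|1147) = -1. Now have -(543|1147).
Both 543 ≡ 3 and 1147 ≡ 3 (mod 4), so reciprocity gives (543|1147) = -(1147|543). Reduce: 1147 ≡ 61 (mod 543). Now have (61|543).
61 ≡ 1 (mod 4), so quadratic reciprocity gives (61|543) = (543|61). Reduce: 543 ≡ 55 (mod 61). Now have (55|61).
61 ≡ 1 (mod 4), so quadratic reciprocity gives (55|61) = (61|55). Reduce: 61 ≡ 6 (mod 55). Now have (6|55).
Factor out 2: 6 = 2·3. Since 55 ≡ 7 (mod 8), (2|55) = +1. Now have (3|55).
Both 3 ≡ 3 and 55 ≡ 3 (mod 4), so reciprocity gives (3|55) = -(55|3). Reduce: 55 ≡ 1 (mod 3). Now have -(1|3).
(1|3) = 1. Collecting the sign factors: -1.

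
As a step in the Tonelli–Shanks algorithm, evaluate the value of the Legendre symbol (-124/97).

Pull out -1: (-124/97) = (-1/97)·(124/97). Since 97 ≡ 1 (mod 4), (-1/97) = +1. Now have (124/97).
Reduce the numerator: 124 ≡ 27 (mod 97), so (124/97) = (27/97).
97 ≡ 1 (mod 4), so quadratic reciprocity gives (27/97) = (97/27). Reduce: 97 ≡ 16 (mod 27). Now have (16/27).
Factor out 2: 16 = 2^4. Since 27 ≡ 3 (mod 8), (2/27) = -1, and (2/27)^4 = +1. Now have (1/27).
(1/27) = 1. Collecting the sign factors: 1.

1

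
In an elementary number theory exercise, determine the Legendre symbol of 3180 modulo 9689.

(3180/9689)
  = (795/9689)    [9689 ≡ 1 mod 8 ⇒ (2/9689)^2 = +1]
  = (9689/795)    [QR: 9689 ≡ 1 mod 4, sign kept]
  = (149/795)    [9689 ≡ 149 mod 795]
  = (795/149)    [QR: 149 ≡ 1 mod 4, sign kept]
  = (50/149)    [795 ≡ 50 mod 149]
  = -(25/149)    [149 ≡ 5 mod 8 ⇒ (2/149) = -1]
  = -(149/25)    [QR: 25 ≡ 1 mod 4, sign kept]
  = -(24/25)    [149 ≡ 24 mod 25]
  = -(3/25)    [25 ≡ 1 mod 8 ⇒ (2/25)^3 = +1]
  = -(25/3)    [QR: 25 ≡ 1 mod 4, sign kept]
  = -(1/3)    [25 ≡ 1 mod 3]
  = -1    [(1/3) = 1]

-1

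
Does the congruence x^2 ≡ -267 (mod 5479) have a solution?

(-267/5479)
  = (5212/5479)    [-267 ≡ 5212 mod 5479]
  = (1303/5479)    [5479 ≡ 7 mod 8 ⇒ (2/5479)^2 = +1]
  = -(5479/1303)    [QR: both ≡ 3 mod 4, sign flips]
  = -(267/1303)    [5479 ≡ 267 mod 1303]
  = (1303/267)    [QR: both ≡ 3 mod 4, sign flips]
  = (235/267)    [1303 ≡ 235 mod 267]
  = -(267/235)    [QR: both ≡ 3 mod 4, sign flips]
  = -(32/235)    [267 ≡ 32 mod 235]
  = (1/235)    [235 ≡ 3 mod 8 ⇒ (2/235)^5 = -1]
  = 1    [(1/235) = 1]
(-267/5479) = 1, and 5479 is prime, so -267 is a quadratic residue mod 5479.

yes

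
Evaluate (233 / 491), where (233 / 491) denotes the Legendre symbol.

1

233 ≡ 1 (mod 4), so quadratic reciprocity gives (233 / 491) = (491 / 233). Reduce: 491 ≡ 25 (mod 233). Now have (25 / 233).
25 ≡ 1 (mod 4), so quadratic reciprocity gives (25 / 233) = (233 / 25). Reduce: 233 ≡ 8 (mod 25). Now have (8 / 25).
Factor out 2: 8 = 2^3. Since 25 ≡ 1 (mod 8), (2 / 25) = +1, and (2 / 25)^3 = +1. Now have (1 / 25).
(1 / 25) = 1. Collecting the sign factors: 1.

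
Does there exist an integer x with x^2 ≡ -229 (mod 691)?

(-229/691)
  = (462/691)    [-229 ≡ 462 mod 691]
  = -(231/691)    [691 ≡ 3 mod 8 ⇒ (2/691) = -1]
  = (691/231)    [QR: both ≡ 3 mod 4, sign flips]
  = (229/231)    [691 ≡ 229 mod 231]
  = (231/229)    [QR: 229 ≡ 1 mod 4, sign kept]
  = (2/229)    [231 ≡ 2 mod 229]
  = -(1/229)    [229 ≡ 5 mod 8 ⇒ (2/229) = -1]
  = -1    [(1/229) = 1]
The Legendre symbol is -1, so x^2 ≡ -229 (mod 691) has no solution.

no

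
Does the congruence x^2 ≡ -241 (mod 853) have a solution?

(-241/853)
  = (612/853)    [-241 ≡ 612 mod 853]
  = (153/853)    [853 ≡ 5 mod 8 ⇒ (2/853)^2 = +1]
  = (853/153)    [QR: 153 ≡ 1 mod 4, sign kept]
  = (88/153)    [853 ≡ 88 mod 153]
  = (11/153)    [153 ≡ 1 mod 8 ⇒ (2/153)^3 = +1]
  = (153/11)    [QR: 153 ≡ 1 mod 4, sign kept]
  = (10/11)    [153 ≡ 10 mod 11]
  = -(5/11)    [11 ≡ 3 mod 8 ⇒ (2/11) = -1]
  = -(11/5)    [QR: 5 ≡ 1 mod 4, sign kept]
  = -(1/5)    [11 ≡ 1 mod 5]
  = -1    [(1/5) = 1]
The Legendre symbol is -1, so x^2 ≡ -241 (mod 853) has no solution.

no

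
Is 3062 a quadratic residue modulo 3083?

Factor out 2: 3062 = 2·1531. Since 3083 ≡ 3 (mod 8), (2|3083) = -1. Now have -(1531|3083).
Both 1531 ≡ 3 and 3083 ≡ 3 (mod 4), so reciprocity gives (1531|3083) = -(3083|1531). Reduce: 3083 ≡ 21 (mod 1531). Now have (21|1531).
21 ≡ 1 (mod 4), so quadratic reciprocity gives (21|1531) = (1531|21). Reduce: 1531 ≡ 19 (mod 21). Now have (19|21).
21 ≡ 1 (mod 4), so quadratic reciprocity gives (19|21) = (21|19). Reduce: 21 ≡ 2 (mod 19). Now have (2|19).
Factor out 2: 2 = 2. Since 19 ≡ 3 (mod 8), (2|19) = -1. Now have -(1|19).
(1|19) = 1. Collecting the sign factors: -1.
The Legendre symbol is -1, so x^2 ≡ 3062 (mod 3083) has no solution.

no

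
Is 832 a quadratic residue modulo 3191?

Factor out 2: 832 = 2^6·13. Since 3191 ≡ 7 (mod 8), (2/3191) = +1, and (2/3191)^6 = +1. Now have (13/3191).
13 ≡ 1 (mod 4), so quadratic reciprocity gives (13/3191) = (3191/13). Reduce: 3191 ≡ 6 (mod 13). Now have (6/13).
Factor out 2: 6 = 2·3. Since 13 ≡ 5 (mod 8), (2/13) = -1. Now have -(3/13).
13 ≡ 1 (mod 4), so quadratic reciprocity gives (3/13) = (13/3). Reduce: 13 ≡ 1 (mod 3). Now have -(1/3).
(1/3) = 1. Collecting the sign factors: -1.
(832/3191) = -1, and 3191 is prime, so 832 is not a quadratic residue mod 3191.

no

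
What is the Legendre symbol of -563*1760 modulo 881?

1

By multiplicativity, (-563·1760 / 881) = (-563 / 881)·(1760 / 881).
First factor (-563 / 881):
(-563 / 881)
  = (563 / 881)    [881 ≡ 1 mod 4 ⇒ (-1 / 881) = +1]
  = (881 / 563)    [QR: 881 ≡ 1 mod 4, sign kept]
  = (318 / 563)    [881 ≡ 318 mod 563]
  = -(159 / 563)    [563 ≡ 3 mod 8 ⇒ (2 / 563) = -1]
  = (563 / 159)    [QR: both ≡ 3 mod 4, sign flips]
  = (86 / 159)    [563 ≡ 86 mod 159]
  = (43 / 159)    [159 ≡ 7 mod 8 ⇒ (2 / 159) = +1]
  = -(159 / 43)    [QR: both ≡ 3 mod 4, sign flips]
  = -(30 / 43)    [159 ≡ 30 mod 43]
  = (15 / 43)    [43 ≡ 3 mod 8 ⇒ (2 / 43) = -1]
  = -(43 / 15)    [QR: both ≡ 3 mod 4, sign flips]
  = -(13 / 15)    [43 ≡ 13 mod 15]
  = -(15 / 13)    [QR: 13 ≡ 1 mod 4, sign kept]
  = -(2 / 13)    [15 ≡ 2 mod 13]
  = (1 / 13)    [13 ≡ 5 mod 8 ⇒ (2 / 13) = -1]
  = 1    [(1 / 13) = 1]
Second factor (1760 / 881):
(1760 / 881)
  = (879 / 881)    [1760 ≡ 879 mod 881]
  = (881 / 879)    [QR: 881 ≡ 1 mod 4, sign kept]
  = (2 / 879)    [881 ≡ 2 mod 879]
  = (1 / 879)    [879 ≡ 7 mod 8 ⇒ (2 / 879) = +1]
  = 1    [(1 / 879) = 1]
Product: (1)·(1) = 1.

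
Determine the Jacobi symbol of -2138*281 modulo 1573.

By multiplicativity, (-2138·281/1573) = (-2138/1573)·(281/1573).
First factor (-2138/1573):
(-2138/1573)
  = (2138/1573)    [1573 ≡ 1 mod 4 ⇒ (-1/1573) = +1]
  = (565/1573)    [2138 ≡ 565 mod 1573]
  = (1573/565)    [QR: 565 ≡ 1 mod 4, sign kept]
  = (443/565)    [1573 ≡ 443 mod 565]
  = (565/443)    [QR: 565 ≡ 1 mod 4, sign kept]
  = (122/443)    [565 ≡ 122 mod 443]
  = -(61/443)    [443 ≡ 3 mod 8 ⇒ (2/443) = -1]
  = -(443/61)    [QR: 61 ≡ 1 mod 4, sign kept]
  = -(16/61)    [443 ≡ 16 mod 61]
  = -(1/61)    [61 ≡ 5 mod 8 ⇒ (2/61)^4 = +1]
  = -1    [(1/61) = 1]
Second factor (281/1573):
(281/1573)
  = (1573/281)    [QR: 281 ≡ 1 mod 4, sign kept]
  = (168/281)    [1573 ≡ 168 mod 281]
  = (21/281)    [281 ≡ 1 mod 8 ⇒ (2/281)^3 = +1]
  = (281/21)    [QR: 21 ≡ 1 mod 4, sign kept]
  = (8/21)    [281 ≡ 8 mod 21]
  = -(1/21)    [21 ≡ 5 mod 8 ⇒ (2/21)^3 = -1]
  = -1    [(1/21) = 1]
Product: (-1)·(-1) = 1.

1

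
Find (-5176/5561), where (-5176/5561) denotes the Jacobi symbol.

1

(-5176/5561)
  = (385/5561)    [-5176 ≡ 385 mod 5561]
  = (5561/385)    [QR: 385 ≡ 1 mod 4, sign kept]
  = (171/385)    [5561 ≡ 171 mod 385]
  = (385/171)    [QR: 385 ≡ 1 mod 4, sign kept]
  = (43/171)    [385 ≡ 43 mod 171]
  = -(171/43)    [QR: both ≡ 3 mod 4, sign flips]
  = -(42/43)    [171 ≡ 42 mod 43]
  = (21/43)    [43 ≡ 3 mod 8 ⇒ (2/43) = -1]
  = (43/21)    [QR: 21 ≡ 1 mod 4, sign kept]
  = (1/21)    [43 ≡ 1 mod 21]
  = 1    [(1/21) = 1]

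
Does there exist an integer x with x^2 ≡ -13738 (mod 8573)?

(-13738/8573)
  = (3408/8573)    [-13738 ≡ 3408 mod 8573]
  = (213/8573)    [8573 ≡ 5 mod 8 ⇒ (2/8573)^4 = +1]
  = (8573/213)    [QR: 213 ≡ 1 mod 4, sign kept]
  = (53/213)    [8573 ≡ 53 mod 213]
  = (213/53)    [QR: 53 ≡ 1 mod 4, sign kept]
  = (1/53)    [213 ≡ 1 mod 53]
  = 1    [(1/53) = 1]
The Legendre symbol is 1, so x^2 ≡ -13738 (mod 8573) has solution.

yes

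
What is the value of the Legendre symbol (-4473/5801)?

Pull out -1: (-4473/5801) = (-1/5801)·(4473/5801). Since 5801 ≡ 1 (mod 4), (-1/5801) = +1. Now have (4473/5801).
4473 ≡ 1 (mod 4), so quadratic reciprocity gives (4473/5801) = (5801/4473). Reduce: 5801 ≡ 1328 (mod 4473). Now have (1328/4473).
Factor out 2: 1328 = 2^4·83. Since 4473 ≡ 1 (mod 8), (2/4473) = +1, and (2/4473)^4 = +1. Now have (83/4473).
4473 ≡ 1 (mod 4), so quadratic reciprocity gives (83/4473) = (4473/83). Reduce: 4473 ≡ 74 (mod 83). Now have (74/83).
Factor out 2: 74 = 2·37. Since 83 ≡ 3 (mod 8), (2/83) = -1. Now have -(37/83).
37 ≡ 1 (mod 4), so quadratic reciprocity gives (37/83) = (83/37). Reduce: 83 ≡ 9 (mod 37). Now have -(9/37).
9 ≡ 1 (mod 4), so quadratic reciprocity gives (9/37) = (37/9). Reduce: 37 ≡ 1 (mod 9). Now have -(1/9).
(1/9) = 1. Collecting the sign factors: -1.

-1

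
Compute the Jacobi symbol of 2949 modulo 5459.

1

(2949 / 5459)
  = (5459 / 2949)    [QR: 2949 ≡ 1 mod 4, sign kept]
  = (2510 / 2949)    [5459 ≡ 2510 mod 2949]
  = -(1255 / 2949)    [2949 ≡ 5 mod 8 ⇒ (2 / 2949) = -1]
  = -(2949 / 1255)    [QR: 2949 ≡ 1 mod 4, sign kept]
  = -(439 / 1255)    [2949 ≡ 439 mod 1255]
  = (1255 / 439)    [QR: both ≡ 3 mod 4, sign flips]
  = (377 / 439)    [1255 ≡ 377 mod 439]
  = (439 / 377)    [QR: 377 ≡ 1 mod 4, sign kept]
  = (62 / 377)    [439 ≡ 62 mod 377]
  = (31 / 377)    [377 ≡ 1 mod 8 ⇒ (2 / 377) = +1]
  = (377 / 31)    [QR: 377 ≡ 1 mod 4, sign kept]
  = (5 / 31)    [377 ≡ 5 mod 31]
  = (31 / 5)    [QR: 5 ≡ 1 mod 4, sign kept]
  = (1 / 5)    [31 ≡ 1 mod 5]
  = 1    [(1 / 5) = 1]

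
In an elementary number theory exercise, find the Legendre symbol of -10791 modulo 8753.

1

Pull out -1: (-10791 / 8753) = (-1 / 8753)·(10791 / 8753). Since 8753 ≡ 1 (mod 4), (-1 / 8753) = +1. Now have (10791 / 8753).
Reduce the numerator: 10791 ≡ 2038 (mod 8753), so (10791 / 8753) = (2038 / 8753).
Factor out 2: 2038 = 2·1019. Since 8753 ≡ 1 (mod 8), (2 / 8753) = +1. Now have (1019 / 8753).
8753 ≡ 1 (mod 4), so quadratic reciprocity gives (1019 / 8753) = (8753 / 1019). Reduce: 8753 ≡ 601 (mod 1019). Now have (601 / 1019).
601 ≡ 1 (mod 4), so quadratic reciprocity gives (601 / 1019) = (1019 / 601). Reduce: 1019 ≡ 418 (mod 601). Now have (418 / 601).
Factor out 2: 418 = 2·209. Since 601 ≡ 1 (mod 8), (2 / 601) = +1. Now have (209 / 601).
209 ≡ 1 (mod 4), so quadratic reciprocity gives (209 / 601) = (601 / 209). Reduce: 601 ≡ 183 (mod 209). Now have (183 / 209).
209 ≡ 1 (mod 4), so quadratic reciprocity gives (183 / 209) = (209 / 183). Reduce: 209 ≡ 26 (mod 183). Now have (26 / 183).
Factor out 2: 26 = 2·13. Since 183 ≡ 7 (mod 8), (2 / 183) = +1. Now have (13 / 183).
13 ≡ 1 (mod 4), so quadratic reciprocity gives (13 / 183) = (183 / 13). Reduce: 183 ≡ 1 (mod 13). Now have (1 / 13).
(1 / 13) = 1. Collecting the sign factors: 1.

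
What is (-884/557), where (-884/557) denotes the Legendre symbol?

Pull out -1: (-884/557) = (-1/557)·(884/557). Since 557 ≡ 1 (mod 4), (-1/557) = +1. Now have (884/557).
Reduce the numerator: 884 ≡ 327 (mod 557), so (884/557) = (327/557).
557 ≡ 1 (mod 4), so quadratic reciprocity gives (327/557) = (557/327). Reduce: 557 ≡ 230 (mod 327). Now have (230/327).
Factor out 2: 230 = 2·115. Since 327 ≡ 7 (mod 8), (2/327) = +1. Now have (115/327).
Both 115 ≡ 3 and 327 ≡ 3 (mod 4), so reciprocity gives (115/327) = -(327/115). Reduce: 327 ≡ 97 (mod 115). Now have -(97/115).
97 ≡ 1 (mod 4), so quadratic reciprocity gives (97/115) = (115/97). Reduce: 115 ≡ 18 (mod 97). Now have -(18/97).
Factor out 2: 18 = 2·9. Since 97 ≡ 1 (mod 8), (2/97) = +1. Now have -(9/97).
9 ≡ 1 (mod 4), so quadratic reciprocity gives (9/97) = (97/9). Reduce: 97 ≡ 7 (mod 9). Now have -(7/9).
9 ≡ 1 (mod 4), so quadratic reciprocity gives (7/9) = (9/7). Reduce: 9 ≡ 2 (mod 7). Now have -(2/7).
Factor out 2: 2 = 2. Since 7 ≡ 7 (mod 8), (2/7) = +1. Now have -(1/7).
(1/7) = 1. Collecting the sign factors: -1.

-1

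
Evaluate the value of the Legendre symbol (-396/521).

(-396/521)
  = (125/521)    [-396 ≡ 125 mod 521]
  = (521/125)    [QR: 125 ≡ 1 mod 4, sign kept]
  = (21/125)    [521 ≡ 21 mod 125]
  = (125/21)    [QR: 21 ≡ 1 mod 4, sign kept]
  = (20/21)    [125 ≡ 20 mod 21]
  = (5/21)    [21 ≡ 5 mod 8 ⇒ (2/21)^2 = +1]
  = (21/5)    [QR: 5 ≡ 1 mod 4, sign kept]
  = (1/5)    [21 ≡ 1 mod 5]
  = 1    [(1/5) = 1]

1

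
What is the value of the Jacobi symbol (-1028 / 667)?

-1

(-1028 / 667)
  = (306 / 667)    [-1028 ≡ 306 mod 667]
  = -(153 / 667)    [667 ≡ 3 mod 8 ⇒ (2 / 667) = -1]
  = -(667 / 153)    [QR: 153 ≡ 1 mod 4, sign kept]
  = -(55 / 153)    [667 ≡ 55 mod 153]
  = -(153 / 55)    [QR: 153 ≡ 1 mod 4, sign kept]
  = -(43 / 55)    [153 ≡ 43 mod 55]
  = (55 / 43)    [QR: both ≡ 3 mod 4, sign flips]
  = (12 / 43)    [55 ≡ 12 mod 43]
  = (3 / 43)    [43 ≡ 3 mod 8 ⇒ (2 / 43)^2 = +1]
  = -(43 / 3)    [QR: both ≡ 3 mod 4, sign flips]
  = -(1 / 3)    [43 ≡ 1 mod 3]
  = -1    [(1 / 3) = 1]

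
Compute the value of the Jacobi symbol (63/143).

(63/143)
  = -(143/63)    [QR: both ≡ 3 mod 4, sign flips]
  = -(17/63)    [143 ≡ 17 mod 63]
  = -(63/17)    [QR: 17 ≡ 1 mod 4, sign kept]
  = -(12/17)    [63 ≡ 12 mod 17]
  = -(3/17)    [17 ≡ 1 mod 8 ⇒ (2/17)^2 = +1]
  = -(17/3)    [QR: 17 ≡ 1 mod 4, sign kept]
  = -(2/3)    [17 ≡ 2 mod 3]
  = (1/3)    [3 ≡ 3 mod 8 ⇒ (2/3) = -1]
  = 1    [(1/3) = 1]

1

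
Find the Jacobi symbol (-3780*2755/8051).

-1

By multiplicativity, (-3780·2755/8051) = (-3780/8051)·(2755/8051).
First factor (-3780/8051):
(-3780/8051)
  = (4271/8051)    [-3780 ≡ 4271 mod 8051]
  = -(8051/4271)    [QR: both ≡ 3 mod 4, sign flips]
  = -(3780/4271)    [8051 ≡ 3780 mod 4271]
  = -(945/4271)    [4271 ≡ 7 mod 8 ⇒ (2/4271)^2 = +1]
  = -(4271/945)    [QR: 945 ≡ 1 mod 4, sign kept]
  = -(491/945)    [4271 ≡ 491 mod 945]
  = -(945/491)    [QR: 945 ≡ 1 mod 4, sign kept]
  = -(454/491)    [945 ≡ 454 mod 491]
  = (227/491)    [491 ≡ 3 mod 8 ⇒ (2/491) = -1]
  = -(491/227)    [QR: both ≡ 3 mod 4, sign flips]
  = -(37/227)    [491 ≡ 37 mod 227]
  = -(227/37)    [QR: 37 ≡ 1 mod 4, sign kept]
  = -(5/37)    [227 ≡ 5 mod 37]
  = -(37/5)    [QR: 5 ≡ 1 mod 4, sign kept]
  = -(2/5)    [37 ≡ 2 mod 5]
  = (1/5)    [5 ≡ 5 mod 8 ⇒ (2/5) = -1]
  = 1    [(1/5) = 1]
Second factor (2755/8051):
(2755/8051)
  = -(8051/2755)    [QR: both ≡ 3 mod 4, sign flips]
  = -(2541/2755)    [8051 ≡ 2541 mod 2755]
  = -(2755/2541)    [QR: 2541 ≡ 1 mod 4, sign kept]
  = -(214/2541)    [2755 ≡ 214 mod 2541]
  = (107/2541)    [2541 ≡ 5 mod 8 ⇒ (2/2541) = -1]
  = (2541/107)    [QR: 2541 ≡ 1 mod 4, sign kept]
  = (80/107)    [2541 ≡ 80 mod 107]
  = (5/107)    [107 ≡ 3 mod 8 ⇒ (2/107)^4 = +1]
  = (107/5)    [QR: 5 ≡ 1 mod 4, sign kept]
  = (2/5)    [107 ≡ 2 mod 5]
  = -(1/5)    [5 ≡ 5 mod 8 ⇒ (2/5) = -1]
  = -1    [(1/5) = 1]
Product: (1)·(-1) = -1.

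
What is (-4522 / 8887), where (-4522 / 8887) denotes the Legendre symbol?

Pull out -1: (-4522 / 8887) = (-1 / 8887)·(4522 / 8887). Since 8887 ≡ 3 (mod 4), (-1 / 8887) = -1. Now have -(4522 / 8887).
Factor out 2: 4522 = 2·2261. Since 8887 ≡ 7 (mod 8), (2 / 8887) = +1. Now have -(2261 / 8887).
2261 ≡ 1 (mod 4), so quadratic reciprocity gives (2261 / 8887) = (8887 / 2261). Reduce: 8887 ≡ 2104 (mod 2261). Now have -(2104 / 2261).
Factor out 2: 2104 = 2^3·263. Since 2261 ≡ 5 (mod 8), (2 / 2261) = -1, and (2 / 2261)^3 = -1. Now have (263 / 2261).
2261 ≡ 1 (mod 4), so quadratic reciprocity gives (263 / 2261) = (2261 / 263). Reduce: 2261 ≡ 157 (mod 263). Now have (157 / 263).
157 ≡ 1 (mod 4), so quadratic reciprocity gives (157 / 263) = (263 / 157). Reduce: 263 ≡ 106 (mod 157). Now have (106 / 157).
Factor out 2: 106 = 2·53. Since 157 ≡ 5 (mod 8), (2 / 157) = -1. Now have -(53 / 157).
53 ≡ 1 (mod 4), so quadratic reciprocity gives (53 / 157) = (157 / 53). Reduce: 157 ≡ 51 (mod 53). Now have -(51 / 53).
53 ≡ 1 (mod 4), so quadratic reciprocity gives (51 / 53) = (53 / 51). Reduce: 53 ≡ 2 (mod 51). Now have -(2 / 51).
Factor out 2: 2 = 2. Since 51 ≡ 3 (mod 8), (2 / 51) = -1. Now have (1 / 51).
(1 / 51) = 1. Collecting the sign factors: 1.

1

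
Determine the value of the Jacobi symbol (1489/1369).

(1489/1369)
  = (120/1369)    [1489 ≡ 120 mod 1369]
  = (15/1369)    [1369 ≡ 1 mod 8 ⇒ (2/1369)^3 = +1]
  = (1369/15)    [QR: 1369 ≡ 1 mod 4, sign kept]
  = (4/15)    [1369 ≡ 4 mod 15]
  = (1/15)    [15 ≡ 7 mod 8 ⇒ (2/15)^2 = +1]
  = 1    [(1/15) = 1]

1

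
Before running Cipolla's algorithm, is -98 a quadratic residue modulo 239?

(-98/239)
  = (141/239)    [-98 ≡ 141 mod 239]
  = (239/141)    [QR: 141 ≡ 1 mod 4, sign kept]
  = (98/141)    [239 ≡ 98 mod 141]
  = -(49/141)    [141 ≡ 5 mod 8 ⇒ (2/141) = -1]
  = -(141/49)    [QR: 49 ≡ 1 mod 4, sign kept]
  = -(43/49)    [141 ≡ 43 mod 49]
  = -(49/43)    [QR: 49 ≡ 1 mod 4, sign kept]
  = -(6/43)    [49 ≡ 6 mod 43]
  = (3/43)    [43 ≡ 3 mod 8 ⇒ (2/43) = -1]
  = -(43/3)    [QR: both ≡ 3 mod 4, sign flips]
  = -(1/3)    [43 ≡ 1 mod 3]
  = -1    [(1/3) = 1]
The Legendre symbol is -1, so x^2 ≡ -98 (mod 239) has no solution.

no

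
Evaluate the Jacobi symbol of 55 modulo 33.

0

(55|33)
  = (22|33)    [55 ≡ 22 mod 33]
  = (11|33)    [33 ≡ 1 mod 8 ⇒ (2|33) = +1]
  = (33|11)    [QR: 33 ≡ 1 mod 4, sign kept]
  = (0|11)    [33 ≡ 0 mod 11]
  = 0    [numerator 0, gcd > 1]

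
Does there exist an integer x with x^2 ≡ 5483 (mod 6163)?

no

Both 5483 ≡ 3 and 6163 ≡ 3 (mod 4), so reciprocity gives (5483/6163) = -(6163/5483). Reduce: 6163 ≡ 680 (mod 5483). Now have -(680/5483).
Factor out 2: 680 = 2^3·85. Since 5483 ≡ 3 (mod 8), (2/5483) = -1, and (2/5483)^3 = -1. Now have (85/5483).
85 ≡ 1 (mod 4), so quadratic reciprocity gives (85/5483) = (5483/85). Reduce: 5483 ≡ 43 (mod 85). Now have (43/85).
85 ≡ 1 (mod 4), so quadratic reciprocity gives (43/85) = (85/43). Reduce: 85 ≡ 42 (mod 43). Now have (42/43).
Factor out 2: 42 = 2·21. Since 43 ≡ 3 (mod 8), (2/43) = -1. Now have -(21/43).
21 ≡ 1 (mod 4), so quadratic reciprocity gives (21/43) = (43/21). Reduce: 43 ≡ 1 (mod 21). Now have -(1/21).
(1/21) = 1. Collecting the sign factors: -1.
The Legendre symbol is -1, so x^2 ≡ 5483 (mod 6163) has no solution.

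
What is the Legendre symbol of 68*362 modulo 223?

1

By multiplicativity, (68·362/223) = (68/223)·(362/223).
First factor (68/223):
Factor out 2: 68 = 2^2·17. Since 223 ≡ 7 (mod 8), (2/223) = +1, and (2/223)^2 = +1. Now have (17/223).
17 ≡ 1 (mod 4), so quadratic reciprocity gives (17/223) = (223/17). Reduce: 223 ≡ 2 (mod 17). Now have (2/17).
Factor out 2: 2 = 2. Since 17 ≡ 1 (mod 8), (2/17) = +1. Now have (1/17).
(1/17) = 1. Collecting the sign factors: 1.
Second factor (362/223):
Reduce the numerator: 362 ≡ 139 (mod 223), so (362/223) = (139/223).
Both 139 ≡ 3 and 223 ≡ 3 (mod 4), so reciprocity gives (139/223) = -(223/139). Reduce: 223 ≡ 84 (mod 139). Now have -(84/139).
Factor out 2: 84 = 2^2·21. Since 139 ≡ 3 (mod 8), (2/139) = -1, and (2/139)^2 = +1. Now have -(21/139).
21 ≡ 1 (mod 4), so quadratic reciprocity gives (21/139) = (139/21). Reduce: 139 ≡ 13 (mod 21). Now have -(13/21).
13 ≡ 1 (mod 4), so quadratic reciprocity gives (13/21) = (21/13). Reduce: 21 ≡ 8 (mod 13). Now have -(8/13).
Factor out 2: 8 = 2^3. Since 13 ≡ 5 (mod 8), (2/13) = -1, and (2/13)^3 = -1. Now have (1/13).
(1/13) = 1. Collecting the sign factors: 1.
Product: (1)·(1) = 1.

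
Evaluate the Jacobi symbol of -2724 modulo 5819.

(-2724 / 5819)
  = -(2724 / 5819)    [5819 ≡ 3 mod 4 ⇒ (-1 / 5819) = -1]
  = -(681 / 5819)    [5819 ≡ 3 mod 8 ⇒ (2 / 5819)^2 = +1]
  = -(5819 / 681)    [QR: 681 ≡ 1 mod 4, sign kept]
  = -(371 / 681)    [5819 ≡ 371 mod 681]
  = -(681 / 371)    [QR: 681 ≡ 1 mod 4, sign kept]
  = -(310 / 371)    [681 ≡ 310 mod 371]
  = (155 / 371)    [371 ≡ 3 mod 8 ⇒ (2 / 371) = -1]
  = -(371 / 155)    [QR: both ≡ 3 mod 4, sign flips]
  = -(61 / 155)    [371 ≡ 61 mod 155]
  = -(155 / 61)    [QR: 61 ≡ 1 mod 4, sign kept]
  = -(33 / 61)    [155 ≡ 33 mod 61]
  = -(61 / 33)    [QR: 33 ≡ 1 mod 4, sign kept]
  = -(28 / 33)    [61 ≡ 28 mod 33]
  = -(7 / 33)    [33 ≡ 1 mod 8 ⇒ (2 / 33)^2 = +1]
  = -(33 / 7)    [QR: 33 ≡ 1 mod 4, sign kept]
  = -(5 / 7)    [33 ≡ 5 mod 7]
  = -(7 / 5)    [QR: 5 ≡ 1 mod 4, sign kept]
  = -(2 / 5)    [7 ≡ 2 mod 5]
  = (1 / 5)    [5 ≡ 5 mod 8 ⇒ (2 / 5) = -1]
  = 1    [(1 / 5) = 1]

1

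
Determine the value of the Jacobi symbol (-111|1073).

(-111|1073)
  = (962|1073)    [-111 ≡ 962 mod 1073]
  = (481|1073)    [1073 ≡ 1 mod 8 ⇒ (2|1073) = +1]
  = (1073|481)    [QR: 481 ≡ 1 mod 4, sign kept]
  = (111|481)    [1073 ≡ 111 mod 481]
  = (481|111)    [QR: 481 ≡ 1 mod 4, sign kept]
  = (37|111)    [481 ≡ 37 mod 111]
  = (111|37)    [QR: 37 ≡ 1 mod 4, sign kept]
  = (0|37)    [111 ≡ 0 mod 37]
  = 0    [numerator 0, gcd > 1]

0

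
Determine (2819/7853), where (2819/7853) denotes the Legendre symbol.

7853 ≡ 1 (mod 4), so quadratic reciprocity gives (2819/7853) = (7853/2819). Reduce: 7853 ≡ 2215 (mod 2819). Now have (2215/2819).
Both 2215 ≡ 3 and 2819 ≡ 3 (mod 4), so reciprocity gives (2215/2819) = -(2819/2215). Reduce: 2819 ≡ 604 (mod 2215). Now have -(604/2215).
Factor out 2: 604 = 2^2·151. Since 2215 ≡ 7 (mod 8), (2/2215) = +1, and (2/2215)^2 = +1. Now have -(151/2215).
Both 151 ≡ 3 and 2215 ≡ 3 (mod 4), so reciprocity gives (151/2215) = -(2215/151). Reduce: 2215 ≡ 101 (mod 151). Now have (101/151).
101 ≡ 1 (mod 4), so quadratic reciprocity gives (101/151) = (151/101). Reduce: 151 ≡ 50 (mod 101). Now have (50/101).
Factor out 2: 50 = 2·25. Since 101 ≡ 5 (mod 8), (2/101) = -1. Now have -(25/101).
25 ≡ 1 (mod 4), so quadratic reciprocity gives (25/101) = (101/25). Reduce: 101 ≡ 1 (mod 25). Now have -(1/25).
(1/25) = 1. Collecting the sign factors: -1.

-1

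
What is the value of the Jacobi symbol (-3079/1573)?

(-3079/1573)
  = (3079/1573)    [1573 ≡ 1 mod 4 ⇒ (-1/1573) = +1]
  = (1506/1573)    [3079 ≡ 1506 mod 1573]
  = -(753/1573)    [1573 ≡ 5 mod 8 ⇒ (2/1573) = -1]
  = -(1573/753)    [QR: 753 ≡ 1 mod 4, sign kept]
  = -(67/753)    [1573 ≡ 67 mod 753]
  = -(753/67)    [QR: 753 ≡ 1 mod 4, sign kept]
  = -(16/67)    [753 ≡ 16 mod 67]
  = -(1/67)    [67 ≡ 3 mod 8 ⇒ (2/67)^4 = +1]
  = -1    [(1/67) = 1]

-1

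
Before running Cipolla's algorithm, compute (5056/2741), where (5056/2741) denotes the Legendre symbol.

Reduce the numerator: 5056 ≡ 2315 (mod 2741), so (5056/2741) = (2315/2741).
2741 ≡ 1 (mod 4), so quadratic reciprocity gives (2315/2741) = (2741/2315). Reduce: 2741 ≡ 426 (mod 2315). Now have (426/2315).
Factor out 2: 426 = 2·213. Since 2315 ≡ 3 (mod 8), (2/2315) = -1. Now have -(213/2315).
213 ≡ 1 (mod 4), so quadratic reciprocity gives (213/2315) = (2315/213). Reduce: 2315 ≡ 185 (mod 213). Now have -(185/213).
185 ≡ 1 (mod 4), so quadratic reciprocity gives (185/213) = (213/185). Reduce: 213 ≡ 28 (mod 185). Now have -(28/185).
Factor out 2: 28 = 2^2·7. Since 185 ≡ 1 (mod 8), (2/185) = +1, and (2/185)^2 = +1. Now have -(7/185).
185 ≡ 1 (mod 4), so quadratic reciprocity gives (7/185) = (185/7). Reduce: 185 ≡ 3 (mod 7). Now have -(3/7).
Both 3 ≡ 3 and 7 ≡ 3 (mod 4), so reciprocity gives (3/7) = -(7/3). Reduce: 7 ≡ 1 (mod 3). Now have (1/3).
(1/3) = 1. Collecting the sign factors: 1.

1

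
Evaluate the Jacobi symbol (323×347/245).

1

By multiplicativity, (323·347/245) = (323/245)·(347/245).
First factor (323/245):
Reduce the numerator: 323 ≡ 78 (mod 245), so (323/245) = (78/245).
Factor out 2: 78 = 2·39. Since 245 ≡ 5 (mod 8), (2/245) = -1. Now have -(39/245).
245 ≡ 1 (mod 4), so quadratic reciprocity gives (39/245) = (245/39). Reduce: 245 ≡ 11 (mod 39). Now have -(11/39).
Both 11 ≡ 3 and 39 ≡ 3 (mod 4), so reciprocity gives (11/39) = -(39/11). Reduce: 39 ≡ 6 (mod 11). Now have (6/11).
Factor out 2: 6 = 2·3. Since 11 ≡ 3 (mod 8), (2/11) = -1. Now have -(3/11).
Both 3 ≡ 3 and 11 ≡ 3 (mod 4), so reciprocity gives (3/11) = -(11/3). Reduce: 11 ≡ 2 (mod 3). Now have (2/3).
Factor out 2: 2 = 2. Since 3 ≡ 3 (mod 8), (2/3) = -1. Now have -(1/3).
(1/3) = 1. Collecting the sign factors: -1.
Second factor (347/245):
Reduce the numerator: 347 ≡ 102 (mod 245), so (347/245) = (102/245).
Factor out 2: 102 = 2·51. Since 245 ≡ 5 (mod 8), (2/245) = -1. Now have -(51/245).
245 ≡ 1 (mod 4), so quadratic reciprocity gives (51/245) = (245/51). Reduce: 245 ≡ 41 (mod 51). Now have -(41/51).
41 ≡ 1 (mod 4), so quadratic reciprocity gives (41/51) = (51/41). Reduce: 51 ≡ 10 (mod 41). Now have -(10/41).
Factor out 2: 10 = 2·5. Since 41 ≡ 1 (mod 8), (2/41) = +1. Now have -(5/41).
5 ≡ 1 (mod 4), so quadratic reciprocity gives (5/41) = (41/5). Reduce: 41 ≡ 1 (mod 5). Now have -(1/5).
(1/5) = 1. Collecting the sign factors: -1.
Product: (-1)·(-1) = 1.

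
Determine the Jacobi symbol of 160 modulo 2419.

(160/2419)
  = -(5/2419)    [2419 ≡ 3 mod 8 ⇒ (2/2419)^5 = -1]
  = -(2419/5)    [QR: 5 ≡ 1 mod 4, sign kept]
  = -(4/5)    [2419 ≡ 4 mod 5]
  = -(1/5)    [5 ≡ 5 mod 8 ⇒ (2/5)^2 = +1]
  = -1    [(1/5) = 1]

-1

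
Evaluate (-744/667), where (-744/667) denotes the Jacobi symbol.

1

Reduce the numerator: -744 ≡ 590 (mod 667), so (-744/667) = (590/667).
Factor out 2: 590 = 2·295. Since 667 ≡ 3 (mod 8), (2/667) = -1. Now have -(295/667).
Both 295 ≡ 3 and 667 ≡ 3 (mod 4), so reciprocity gives (295/667) = -(667/295). Reduce: 667 ≡ 77 (mod 295). Now have (77/295).
77 ≡ 1 (mod 4), so quadratic reciprocity gives (77/295) = (295/77). Reduce: 295 ≡ 64 (mod 77). Now have (64/77).
Factor out 2: 64 = 2^6. Since 77 ≡ 5 (mod 8), (2/77) = -1, and (2/77)^6 = +1. Now have (1/77).
(1/77) = 1. Collecting the sign factors: 1.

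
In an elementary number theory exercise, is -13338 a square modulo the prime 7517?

Reduce the numerator: -13338 ≡ 1696 (mod 7517), so (-13338|7517) = (1696|7517).
Factor out 2: 1696 = 2^5·53. Since 7517 ≡ 5 (mod 8), (2|7517) = -1, and (2|7517)^5 = -1. Now have -(53|7517).
53 ≡ 1 (mod 4), so quadratic reciprocity gives (53|7517) = (7517|53). Reduce: 7517 ≡ 44 (mod 53). Now have -(44|53).
Factor out 2: 44 = 2^2·11. Since 53 ≡ 5 (mod 8), (2|53) = -1, and (2|53)^2 = +1. Now have -(11|53).
53 ≡ 1 (mod 4), so quadratic reciprocity gives (11|53) = (53|11). Reduce: 53 ≡ 9 (mod 11). Now have -(9|11).
9 ≡ 1 (mod 4), so quadratic reciprocity gives (9|11) = (11|9). Reduce: 11 ≡ 2 (mod 9). Now have -(2|9).
Factor out 2: 2 = 2. Since 9 ≡ 1 (mod 8), (2|9) = +1. Now have -(1|9).
(1|9) = 1. Collecting the sign factors: -1.
The Legendre symbol is -1, so x^2 ≡ -13338 (mod 7517) has no solution.

no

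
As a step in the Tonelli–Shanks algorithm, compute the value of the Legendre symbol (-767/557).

(-767/557)
  = (767/557)    [557 ≡ 1 mod 4 ⇒ (-1/557) = +1]
  = (210/557)    [767 ≡ 210 mod 557]
  = -(105/557)    [557 ≡ 5 mod 8 ⇒ (2/557) = -1]
  = -(557/105)    [QR: 105 ≡ 1 mod 4, sign kept]
  = -(32/105)    [557 ≡ 32 mod 105]
  = -(1/105)    [105 ≡ 1 mod 8 ⇒ (2/105)^5 = +1]
  = -1    [(1/105) = 1]

-1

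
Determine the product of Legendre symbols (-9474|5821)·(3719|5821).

By multiplicativity, (-9474·3719|5821) = (-9474|5821)·(3719|5821).
First factor (-9474|5821):
(-9474|5821)
  = (9474|5821)    [5821 ≡ 1 mod 4 ⇒ (-1|5821) = +1]
  = (3653|5821)    [9474 ≡ 3653 mod 5821]
  = (5821|3653)    [QR: 3653 ≡ 1 mod 4, sign kept]
  = (2168|3653)    [5821 ≡ 2168 mod 3653]
  = -(271|3653)    [3653 ≡ 5 mod 8 ⇒ (2|3653)^3 = -1]
  = -(3653|271)    [QR: 3653 ≡ 1 mod 4, sign kept]
  = -(130|271)    [3653 ≡ 130 mod 271]
  = -(65|271)    [271 ≡ 7 mod 8 ⇒ (2|271) = +1]
  = -(271|65)    [QR: 65 ≡ 1 mod 4, sign kept]
  = -(11|65)    [271 ≡ 11 mod 65]
  = -(65|11)    [QR: 65 ≡ 1 mod 4, sign kept]
  = -(10|11)    [65 ≡ 10 mod 11]
  = (5|11)    [11 ≡ 3 mod 8 ⇒ (2|11) = -1]
  = (11|5)    [QR: 5 ≡ 1 mod 4, sign kept]
  = (1|5)    [11 ≡ 1 mod 5]
  = 1    [(1|5) = 1]
Second factor (3719|5821):
(3719|5821)
  = (5821|3719)    [QR: 5821 ≡ 1 mod 4, sign kept]
  = (2102|3719)    [5821 ≡ 2102 mod 3719]
  = (1051|3719)    [3719 ≡ 7 mod 8 ⇒ (2|3719) = +1]
  = -(3719|1051)    [QR: both ≡ 3 mod 4, sign flips]
  = -(566|1051)    [3719 ≡ 566 mod 1051]
  = (283|1051)    [1051 ≡ 3 mod 8 ⇒ (2|1051) = -1]
  = -(1051|283)    [QR: both ≡ 3 mod 4, sign flips]
  = -(202|283)    [1051 ≡ 202 mod 283]
  = (101|283)    [283 ≡ 3 mod 8 ⇒ (2|283) = -1]
  = (283|101)    [QR: 101 ≡ 1 mod 4, sign kept]
  = (81|101)    [283 ≡ 81 mod 101]
  = (101|81)    [QR: 81 ≡ 1 mod 4, sign kept]
  = (20|81)    [101 ≡ 20 mod 81]
  = (5|81)    [81 ≡ 1 mod 8 ⇒ (2|81)^2 = +1]
  = (81|5)    [QR: 5 ≡ 1 mod 4, sign kept]
  = (1|5)    [81 ≡ 1 mod 5]
  = 1    [(1|5) = 1]
Product: (1)·(1) = 1.

1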